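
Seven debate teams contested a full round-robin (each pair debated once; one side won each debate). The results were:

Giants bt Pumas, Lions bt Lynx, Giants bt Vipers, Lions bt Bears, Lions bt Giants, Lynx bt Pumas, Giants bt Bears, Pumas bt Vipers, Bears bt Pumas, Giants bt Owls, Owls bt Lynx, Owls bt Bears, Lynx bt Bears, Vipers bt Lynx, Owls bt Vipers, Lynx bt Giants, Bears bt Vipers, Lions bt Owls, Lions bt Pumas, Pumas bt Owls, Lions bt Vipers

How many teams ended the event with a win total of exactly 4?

Win totals: Vipers 1, Giants 4, Owls 3, Lynx 3, Bears 2, Pumas 2, Lions 6.
Exactly 4: Giants — 1 team.

1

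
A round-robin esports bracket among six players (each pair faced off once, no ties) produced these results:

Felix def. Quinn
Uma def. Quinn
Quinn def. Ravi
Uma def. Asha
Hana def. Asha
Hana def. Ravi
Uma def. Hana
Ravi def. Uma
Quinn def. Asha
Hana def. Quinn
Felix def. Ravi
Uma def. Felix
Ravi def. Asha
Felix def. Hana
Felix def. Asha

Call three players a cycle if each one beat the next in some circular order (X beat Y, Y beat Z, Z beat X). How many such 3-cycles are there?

3

Win totals: Felix 4, Ravi 2, Hana 3, Asha 0, Uma 4, Quinn 2.
A player with w wins dominates both others in C(w,2) triples; summing gives 6 + 1 + 3 + 0 + 6 + 1 = 17 transitive triples.
Total triples C(6,3) = 20, so cyclic triples = 20 − 17 = 3.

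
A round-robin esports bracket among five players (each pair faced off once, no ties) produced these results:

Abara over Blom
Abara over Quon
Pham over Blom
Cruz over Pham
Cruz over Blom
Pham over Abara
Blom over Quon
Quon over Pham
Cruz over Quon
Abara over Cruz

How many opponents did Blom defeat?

1

Blom's results: beat Quon; lost to Cruz, Pham, Abara.
That is 1 win.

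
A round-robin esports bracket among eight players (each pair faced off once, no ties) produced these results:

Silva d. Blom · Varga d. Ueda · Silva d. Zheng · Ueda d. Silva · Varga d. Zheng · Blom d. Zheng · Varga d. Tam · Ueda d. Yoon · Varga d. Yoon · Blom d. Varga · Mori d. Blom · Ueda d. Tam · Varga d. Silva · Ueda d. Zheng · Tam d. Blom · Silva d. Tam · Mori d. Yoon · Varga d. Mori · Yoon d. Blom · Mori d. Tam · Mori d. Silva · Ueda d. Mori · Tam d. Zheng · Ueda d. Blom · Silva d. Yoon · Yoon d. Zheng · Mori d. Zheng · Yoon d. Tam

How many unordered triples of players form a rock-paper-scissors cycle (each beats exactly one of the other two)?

5

Win totals: Yoon 3, Mori 5, Varga 6, Silva 4, Tam 2, Blom 2, Ueda 6, Zheng 0.
A player with w wins dominates both others in C(w,2) triples; summing gives 3 + 10 + 15 + 6 + 1 + 1 + 15 + 0 = 51 transitive triples.
Total triples C(8,3) = 56, so cyclic triples = 56 − 51 = 5.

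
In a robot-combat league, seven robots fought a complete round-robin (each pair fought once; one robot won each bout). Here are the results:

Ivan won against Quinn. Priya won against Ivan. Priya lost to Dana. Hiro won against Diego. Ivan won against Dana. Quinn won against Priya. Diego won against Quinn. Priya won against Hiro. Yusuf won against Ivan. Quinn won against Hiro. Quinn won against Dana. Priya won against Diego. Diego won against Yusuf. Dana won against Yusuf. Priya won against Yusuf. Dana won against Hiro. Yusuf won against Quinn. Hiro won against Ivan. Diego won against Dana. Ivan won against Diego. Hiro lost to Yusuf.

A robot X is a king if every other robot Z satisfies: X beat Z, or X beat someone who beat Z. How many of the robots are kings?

Ivan reaches everyone (king).
Yusuf reaches everyone (king).
Hiro cannot reach Priya in two steps.
Quinn reaches everyone (king).
Dana reaches everyone (king).
Diego reaches everyone (king).
Priya reaches everyone (king).
Kings: Ivan, Yusuf, Quinn, Dana, Diego, Priya — 6.

6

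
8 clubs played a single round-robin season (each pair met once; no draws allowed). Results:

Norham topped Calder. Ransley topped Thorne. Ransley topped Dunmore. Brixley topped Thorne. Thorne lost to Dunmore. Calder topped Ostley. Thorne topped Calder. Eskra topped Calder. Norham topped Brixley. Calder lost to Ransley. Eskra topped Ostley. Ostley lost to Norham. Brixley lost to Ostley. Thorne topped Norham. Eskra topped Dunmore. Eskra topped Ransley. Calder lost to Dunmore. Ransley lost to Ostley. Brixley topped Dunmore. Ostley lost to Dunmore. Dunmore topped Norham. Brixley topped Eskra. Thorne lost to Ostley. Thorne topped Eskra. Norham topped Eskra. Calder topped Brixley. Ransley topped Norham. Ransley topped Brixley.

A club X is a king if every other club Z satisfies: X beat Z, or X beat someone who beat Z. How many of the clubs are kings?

Eskra reaches everyone (king).
Dunmore reaches everyone (king).
Brixley reaches everyone (king).
Ostley reaches everyone (king).
Norham reaches everyone (king).
Calder cannot reach Norham in two steps.
Ransley reaches everyone (king).
Thorne reaches everyone (king).
Kings: Eskra, Dunmore, Brixley, Ostley, Norham, Ransley, Thorne — 7.

7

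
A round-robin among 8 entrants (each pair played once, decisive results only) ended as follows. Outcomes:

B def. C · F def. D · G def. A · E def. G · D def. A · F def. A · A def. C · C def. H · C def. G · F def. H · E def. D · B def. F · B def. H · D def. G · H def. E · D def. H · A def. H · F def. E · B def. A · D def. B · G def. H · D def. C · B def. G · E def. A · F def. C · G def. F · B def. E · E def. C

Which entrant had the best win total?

Win totals: A 2, B 6, C 2, D 5, E 4, F 5, G 3, H 1.
B leads with 6 wins (next highest: 5).

B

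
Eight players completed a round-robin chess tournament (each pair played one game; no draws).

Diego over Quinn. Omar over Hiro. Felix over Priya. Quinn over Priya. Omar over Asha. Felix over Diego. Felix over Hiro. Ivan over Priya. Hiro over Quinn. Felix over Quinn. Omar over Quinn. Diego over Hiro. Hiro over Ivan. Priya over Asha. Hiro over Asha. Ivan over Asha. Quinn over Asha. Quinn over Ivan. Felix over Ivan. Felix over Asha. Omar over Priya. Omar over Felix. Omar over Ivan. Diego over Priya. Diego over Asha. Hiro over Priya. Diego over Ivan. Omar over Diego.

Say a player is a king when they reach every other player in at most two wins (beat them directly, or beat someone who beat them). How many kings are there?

Felix cannot reach Omar in two steps.
Priya cannot reach Felix, Diego, Quinn, Ivan, Omar, Hiro in two steps.
Diego cannot reach Felix, Omar in two steps.
Quinn cannot reach Felix, Diego, Omar, Hiro in two steps.
Ivan cannot reach Felix, Diego, Quinn, Omar, Hiro in two steps.
Omar reaches everyone (king).
Hiro cannot reach Felix, Diego, Omar in two steps.
Asha cannot reach Felix, Priya, Diego, Quinn, Ivan, Omar, Hiro in two steps.
Kings: Omar — 1.

1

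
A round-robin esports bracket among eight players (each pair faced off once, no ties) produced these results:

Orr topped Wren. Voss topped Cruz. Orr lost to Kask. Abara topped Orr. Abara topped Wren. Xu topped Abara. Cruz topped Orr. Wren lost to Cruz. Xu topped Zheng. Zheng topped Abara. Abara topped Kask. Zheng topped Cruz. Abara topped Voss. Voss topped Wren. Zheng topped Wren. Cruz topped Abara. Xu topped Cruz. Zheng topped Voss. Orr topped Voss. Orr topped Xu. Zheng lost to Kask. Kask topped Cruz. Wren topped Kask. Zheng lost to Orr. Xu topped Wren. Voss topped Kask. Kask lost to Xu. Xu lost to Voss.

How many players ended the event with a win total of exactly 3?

2

Win totals: Wren 1, Abara 4, Orr 4, Cruz 3, Voss 4, Zheng 4, Xu 5, Kask 3.
Exactly 3: Cruz, Kask — 2 players.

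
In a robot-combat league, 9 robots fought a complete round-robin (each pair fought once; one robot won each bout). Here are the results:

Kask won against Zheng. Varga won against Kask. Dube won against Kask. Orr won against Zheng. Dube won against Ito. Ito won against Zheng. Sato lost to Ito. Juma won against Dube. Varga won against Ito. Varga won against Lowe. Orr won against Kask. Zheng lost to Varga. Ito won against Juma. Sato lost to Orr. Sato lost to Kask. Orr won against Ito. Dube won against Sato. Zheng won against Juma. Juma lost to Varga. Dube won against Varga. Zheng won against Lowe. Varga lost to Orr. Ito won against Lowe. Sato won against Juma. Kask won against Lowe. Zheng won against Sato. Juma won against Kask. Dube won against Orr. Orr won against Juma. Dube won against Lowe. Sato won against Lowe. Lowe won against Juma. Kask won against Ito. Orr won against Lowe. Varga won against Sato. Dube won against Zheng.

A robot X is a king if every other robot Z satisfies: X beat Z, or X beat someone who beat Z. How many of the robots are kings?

3

Dube reaches everyone (king).
Varga cannot reach Orr in two steps.
Ito cannot reach Varga, Orr in two steps.
Orr reaches everyone (king).
Sato cannot reach Varga, Ito, Orr, Zheng in two steps.
Juma reaches everyone (king).
Kask cannot reach Dube, Varga, Orr in two steps.
Lowe cannot reach Varga, Ito, Orr, Sato, Zheng in two steps.
Zheng cannot reach Varga, Ito, Orr in two steps.
Kings: Dube, Orr, Juma — 3.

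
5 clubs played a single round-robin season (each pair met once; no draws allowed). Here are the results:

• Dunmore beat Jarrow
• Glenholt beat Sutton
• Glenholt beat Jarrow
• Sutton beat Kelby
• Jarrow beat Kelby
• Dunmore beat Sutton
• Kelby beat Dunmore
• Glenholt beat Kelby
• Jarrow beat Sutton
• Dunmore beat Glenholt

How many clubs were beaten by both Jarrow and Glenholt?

Jarrow beat: Sutton, Kelby.
Glenholt beat: Sutton, Kelby, Jarrow.
Both beat: Sutton, Kelby — 2.

2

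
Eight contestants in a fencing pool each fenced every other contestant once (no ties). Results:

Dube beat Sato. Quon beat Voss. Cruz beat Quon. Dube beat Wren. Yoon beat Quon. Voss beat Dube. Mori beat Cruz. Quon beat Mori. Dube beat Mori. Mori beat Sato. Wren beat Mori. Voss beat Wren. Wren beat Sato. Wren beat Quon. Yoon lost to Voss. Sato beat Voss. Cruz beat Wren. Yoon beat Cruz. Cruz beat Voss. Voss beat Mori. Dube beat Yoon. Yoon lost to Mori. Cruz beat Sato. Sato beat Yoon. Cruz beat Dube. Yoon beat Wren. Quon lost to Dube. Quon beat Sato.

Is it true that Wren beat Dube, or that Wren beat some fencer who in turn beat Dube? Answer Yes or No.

No

Wren did not beat Dube directly.
Wren beat Mori, Sato, Quon, but each of them lost to Dube. No two-step path.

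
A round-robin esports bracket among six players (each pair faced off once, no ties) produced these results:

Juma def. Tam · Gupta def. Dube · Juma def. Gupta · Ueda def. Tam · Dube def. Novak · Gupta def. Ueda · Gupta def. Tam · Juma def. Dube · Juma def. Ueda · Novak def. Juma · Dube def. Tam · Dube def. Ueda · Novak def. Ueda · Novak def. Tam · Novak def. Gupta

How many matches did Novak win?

4

Novak's results: beat Gupta, Juma, Tam, Ueda; lost to Dube.
That is 4 wins.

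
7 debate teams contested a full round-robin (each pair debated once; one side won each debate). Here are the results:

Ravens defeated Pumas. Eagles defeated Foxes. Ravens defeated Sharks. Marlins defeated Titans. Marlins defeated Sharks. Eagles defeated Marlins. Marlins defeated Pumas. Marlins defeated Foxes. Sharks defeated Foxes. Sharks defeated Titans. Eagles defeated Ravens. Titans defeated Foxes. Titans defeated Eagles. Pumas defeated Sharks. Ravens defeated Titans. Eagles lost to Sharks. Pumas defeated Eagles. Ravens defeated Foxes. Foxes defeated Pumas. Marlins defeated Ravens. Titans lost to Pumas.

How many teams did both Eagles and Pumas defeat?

Eagles beat: Marlins, Foxes, Ravens.
Pumas beat: Eagles, Titans, Sharks.
No one was beaten by both.

0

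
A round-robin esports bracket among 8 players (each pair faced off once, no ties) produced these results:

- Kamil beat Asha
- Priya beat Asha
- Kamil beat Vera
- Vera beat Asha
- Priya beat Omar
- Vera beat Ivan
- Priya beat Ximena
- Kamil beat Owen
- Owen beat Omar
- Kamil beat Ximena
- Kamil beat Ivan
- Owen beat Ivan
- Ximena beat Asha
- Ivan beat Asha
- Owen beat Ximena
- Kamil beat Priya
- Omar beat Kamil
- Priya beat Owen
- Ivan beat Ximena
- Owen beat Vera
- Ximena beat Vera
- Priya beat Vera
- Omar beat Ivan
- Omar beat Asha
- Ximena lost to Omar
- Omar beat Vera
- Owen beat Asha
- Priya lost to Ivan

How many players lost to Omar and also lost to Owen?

Omar beat: Vera, Ximena, Ivan, Asha, Kamil.
Owen beat: Vera, Ximena, Ivan, Asha, Omar.
Both beat: Vera, Ximena, Ivan, Asha — 4.

4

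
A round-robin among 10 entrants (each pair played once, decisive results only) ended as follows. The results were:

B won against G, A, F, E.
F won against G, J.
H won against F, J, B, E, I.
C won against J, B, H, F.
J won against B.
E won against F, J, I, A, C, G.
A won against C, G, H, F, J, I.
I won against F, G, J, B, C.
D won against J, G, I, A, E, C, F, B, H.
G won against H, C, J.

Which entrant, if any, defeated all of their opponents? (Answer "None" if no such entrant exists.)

D

D has 9 wins out of 9 opponents — a perfect record.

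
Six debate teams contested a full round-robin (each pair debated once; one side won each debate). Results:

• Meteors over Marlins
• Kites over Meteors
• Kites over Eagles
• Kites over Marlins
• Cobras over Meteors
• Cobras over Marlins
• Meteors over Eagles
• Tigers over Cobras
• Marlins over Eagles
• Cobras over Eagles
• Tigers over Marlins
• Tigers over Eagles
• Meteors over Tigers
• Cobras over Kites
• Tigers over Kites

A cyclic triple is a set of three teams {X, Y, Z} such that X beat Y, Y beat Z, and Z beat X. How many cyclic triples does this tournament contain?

Of the C(6,3) = 20 triples, the cyclic ones are: {Tigers, Kites, Meteors}; {Tigers, Meteors, Cobras}.
That is 2.

2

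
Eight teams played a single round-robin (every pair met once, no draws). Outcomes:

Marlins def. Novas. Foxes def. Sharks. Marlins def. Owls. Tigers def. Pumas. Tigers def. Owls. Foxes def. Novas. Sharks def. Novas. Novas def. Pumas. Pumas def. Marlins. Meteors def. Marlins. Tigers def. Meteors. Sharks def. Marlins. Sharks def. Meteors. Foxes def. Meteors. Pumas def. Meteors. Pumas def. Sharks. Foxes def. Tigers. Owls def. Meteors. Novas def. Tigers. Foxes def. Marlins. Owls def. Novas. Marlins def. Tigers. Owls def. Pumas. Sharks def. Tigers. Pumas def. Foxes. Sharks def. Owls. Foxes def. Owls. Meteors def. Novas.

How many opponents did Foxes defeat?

Foxes' results: beat Tigers, Sharks, Novas, Owls, Marlins, Meteors; lost to Pumas.
That is 6 wins.

6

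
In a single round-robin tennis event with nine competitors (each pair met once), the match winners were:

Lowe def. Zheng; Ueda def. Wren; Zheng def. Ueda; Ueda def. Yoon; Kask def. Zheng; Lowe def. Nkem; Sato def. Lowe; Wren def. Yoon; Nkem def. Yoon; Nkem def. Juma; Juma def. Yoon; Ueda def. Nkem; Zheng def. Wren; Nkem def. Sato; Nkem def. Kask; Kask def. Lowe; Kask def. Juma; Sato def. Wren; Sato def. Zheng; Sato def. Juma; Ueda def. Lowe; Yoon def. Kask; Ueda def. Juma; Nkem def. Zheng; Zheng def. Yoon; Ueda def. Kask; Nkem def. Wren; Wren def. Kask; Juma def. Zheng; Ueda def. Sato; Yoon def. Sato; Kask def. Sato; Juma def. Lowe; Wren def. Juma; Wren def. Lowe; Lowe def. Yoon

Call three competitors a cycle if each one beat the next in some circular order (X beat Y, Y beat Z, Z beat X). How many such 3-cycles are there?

20

Win totals: Lowe 3, Wren 4, Yoon 2, Sato 4, Kask 4, Ueda 7, Zheng 3, Juma 3, Nkem 6.
A competitor with w wins dominates both others in C(w,2) triples; summing gives 3 + 6 + 1 + 6 + 6 + 21 + 3 + 3 + 15 = 64 transitive triples.
Total triples C(9,3) = 84, so cyclic triples = 84 − 64 = 20.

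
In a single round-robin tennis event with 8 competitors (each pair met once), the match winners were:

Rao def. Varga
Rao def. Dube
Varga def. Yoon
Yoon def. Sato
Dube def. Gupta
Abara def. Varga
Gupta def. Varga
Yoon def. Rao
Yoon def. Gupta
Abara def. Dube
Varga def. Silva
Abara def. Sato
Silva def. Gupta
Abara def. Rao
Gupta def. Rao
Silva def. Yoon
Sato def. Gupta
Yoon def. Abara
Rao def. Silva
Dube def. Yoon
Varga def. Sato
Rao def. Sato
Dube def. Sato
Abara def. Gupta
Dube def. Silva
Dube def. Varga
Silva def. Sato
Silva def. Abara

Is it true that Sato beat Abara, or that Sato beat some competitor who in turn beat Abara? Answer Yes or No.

Sato did not beat Abara directly.
Sato beat Gupta, but each of them lost to Abara. No two-step path.

No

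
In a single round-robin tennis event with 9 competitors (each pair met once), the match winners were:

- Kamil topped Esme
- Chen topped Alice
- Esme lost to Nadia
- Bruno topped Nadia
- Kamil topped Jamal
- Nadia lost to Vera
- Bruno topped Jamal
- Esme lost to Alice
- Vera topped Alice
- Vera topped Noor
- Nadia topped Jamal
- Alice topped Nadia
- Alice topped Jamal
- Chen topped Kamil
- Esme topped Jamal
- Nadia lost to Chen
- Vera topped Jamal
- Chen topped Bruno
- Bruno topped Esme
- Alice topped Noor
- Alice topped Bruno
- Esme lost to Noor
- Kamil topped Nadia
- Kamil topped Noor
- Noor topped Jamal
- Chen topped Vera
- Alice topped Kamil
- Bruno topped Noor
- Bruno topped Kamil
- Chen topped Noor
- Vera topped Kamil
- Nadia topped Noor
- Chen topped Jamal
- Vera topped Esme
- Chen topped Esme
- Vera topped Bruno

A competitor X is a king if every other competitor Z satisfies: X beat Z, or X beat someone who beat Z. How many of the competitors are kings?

1

Vera cannot reach Chen in two steps.
Esme cannot reach Vera, Alice, Bruno, Chen, Kamil, Noor, Nadia in two steps.
Alice cannot reach Vera, Chen in two steps.
Bruno cannot reach Vera, Alice, Chen in two steps.
Chen reaches everyone (king).
Kamil cannot reach Vera, Alice, Bruno, Chen in two steps.
Noor cannot reach Vera, Alice, Bruno, Chen, Kamil, Nadia in two steps.
Jamal cannot reach Vera, Esme, Alice, Bruno, Chen, Kamil, Noor, Nadia in two steps.
Nadia cannot reach Vera, Alice, Bruno, Chen, Kamil in two steps.
Kings: Chen — 1.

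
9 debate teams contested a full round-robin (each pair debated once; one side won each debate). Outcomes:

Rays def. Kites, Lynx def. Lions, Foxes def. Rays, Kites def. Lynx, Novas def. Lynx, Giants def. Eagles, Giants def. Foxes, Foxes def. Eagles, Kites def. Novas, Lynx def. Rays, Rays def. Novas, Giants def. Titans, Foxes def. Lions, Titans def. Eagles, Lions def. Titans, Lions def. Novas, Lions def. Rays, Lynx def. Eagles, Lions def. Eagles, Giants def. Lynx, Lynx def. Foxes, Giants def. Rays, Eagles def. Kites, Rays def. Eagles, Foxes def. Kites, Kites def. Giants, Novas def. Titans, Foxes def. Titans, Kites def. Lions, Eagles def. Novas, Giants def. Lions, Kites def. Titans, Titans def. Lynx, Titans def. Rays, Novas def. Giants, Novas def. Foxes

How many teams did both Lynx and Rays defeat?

1

Lynx beat: Lions, Eagles, Foxes, Rays.
Rays beat: Kites, Eagles, Novas.
Both beat: Eagles — 1.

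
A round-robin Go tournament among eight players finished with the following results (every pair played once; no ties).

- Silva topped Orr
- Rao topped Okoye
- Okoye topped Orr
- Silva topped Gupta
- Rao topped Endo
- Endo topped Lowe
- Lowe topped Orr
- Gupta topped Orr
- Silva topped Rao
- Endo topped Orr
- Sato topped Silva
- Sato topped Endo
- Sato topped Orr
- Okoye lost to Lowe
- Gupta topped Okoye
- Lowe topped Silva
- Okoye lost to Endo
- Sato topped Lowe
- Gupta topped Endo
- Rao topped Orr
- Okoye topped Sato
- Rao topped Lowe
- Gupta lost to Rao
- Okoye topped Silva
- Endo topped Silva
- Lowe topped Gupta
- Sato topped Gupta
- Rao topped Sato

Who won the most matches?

Rao

Win totals: Rao 6, Endo 4, Silva 3, Sato 5, Okoye 3, Gupta 3, Lowe 4, Orr 0.
Rao leads with 6 wins (next highest: 5).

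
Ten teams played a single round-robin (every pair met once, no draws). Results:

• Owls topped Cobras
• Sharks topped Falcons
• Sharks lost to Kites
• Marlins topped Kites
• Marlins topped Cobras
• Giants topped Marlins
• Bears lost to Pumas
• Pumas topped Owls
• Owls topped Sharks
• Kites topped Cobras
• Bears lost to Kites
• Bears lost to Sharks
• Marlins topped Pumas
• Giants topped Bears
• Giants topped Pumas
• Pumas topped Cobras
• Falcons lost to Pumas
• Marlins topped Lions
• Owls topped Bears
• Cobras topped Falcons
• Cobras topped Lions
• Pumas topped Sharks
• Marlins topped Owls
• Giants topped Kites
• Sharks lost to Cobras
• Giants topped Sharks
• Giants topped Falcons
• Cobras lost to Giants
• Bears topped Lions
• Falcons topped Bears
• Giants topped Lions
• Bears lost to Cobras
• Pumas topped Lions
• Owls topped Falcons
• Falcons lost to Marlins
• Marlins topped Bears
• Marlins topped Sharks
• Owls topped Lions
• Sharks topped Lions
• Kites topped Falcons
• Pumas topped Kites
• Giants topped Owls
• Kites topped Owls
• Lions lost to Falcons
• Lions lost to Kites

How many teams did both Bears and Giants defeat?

1

Bears beat: Lions.
Giants beat: Kites, Bears, Lions, Cobras, Owls, Marlins, Falcons, Sharks, Pumas.
Both beat: Lions — 1.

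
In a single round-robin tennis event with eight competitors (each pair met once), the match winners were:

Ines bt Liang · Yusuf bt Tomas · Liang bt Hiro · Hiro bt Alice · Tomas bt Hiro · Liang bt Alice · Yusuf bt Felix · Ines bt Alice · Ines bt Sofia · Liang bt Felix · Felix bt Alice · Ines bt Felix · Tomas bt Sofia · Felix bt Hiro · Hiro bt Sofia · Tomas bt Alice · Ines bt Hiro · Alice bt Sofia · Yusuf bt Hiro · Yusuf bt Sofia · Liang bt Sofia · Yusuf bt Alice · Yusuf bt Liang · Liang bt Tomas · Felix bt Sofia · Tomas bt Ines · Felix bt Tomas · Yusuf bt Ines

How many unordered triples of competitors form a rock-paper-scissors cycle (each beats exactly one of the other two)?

2

Win totals: Hiro 2, Liang 5, Sofia 0, Yusuf 7, Tomas 4, Ines 5, Felix 4, Alice 1.
A competitor with w wins dominates both others in C(w,2) triples; summing gives 1 + 10 + 0 + 21 + 6 + 10 + 6 + 0 = 54 transitive triples.
Total triples C(8,3) = 56, so cyclic triples = 56 − 54 = 2.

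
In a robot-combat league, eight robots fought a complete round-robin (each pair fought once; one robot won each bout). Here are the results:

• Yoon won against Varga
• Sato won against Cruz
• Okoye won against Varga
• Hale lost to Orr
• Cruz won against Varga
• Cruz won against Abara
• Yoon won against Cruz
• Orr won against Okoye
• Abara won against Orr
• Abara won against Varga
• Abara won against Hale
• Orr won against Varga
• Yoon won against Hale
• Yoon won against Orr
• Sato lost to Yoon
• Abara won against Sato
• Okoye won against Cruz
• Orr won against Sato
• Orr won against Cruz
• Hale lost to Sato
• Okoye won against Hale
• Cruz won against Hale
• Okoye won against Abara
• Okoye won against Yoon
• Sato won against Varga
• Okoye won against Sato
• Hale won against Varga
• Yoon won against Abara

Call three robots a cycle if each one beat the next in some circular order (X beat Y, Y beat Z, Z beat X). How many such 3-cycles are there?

4

Win totals: Sato 3, Yoon 6, Hale 1, Okoye 6, Abara 4, Cruz 3, Varga 0, Orr 5.
A robot with w wins dominates both others in C(w,2) triples; summing gives 3 + 15 + 0 + 15 + 6 + 3 + 0 + 10 = 52 transitive triples.
Total triples C(8,3) = 56, so cyclic triples = 56 − 52 = 4.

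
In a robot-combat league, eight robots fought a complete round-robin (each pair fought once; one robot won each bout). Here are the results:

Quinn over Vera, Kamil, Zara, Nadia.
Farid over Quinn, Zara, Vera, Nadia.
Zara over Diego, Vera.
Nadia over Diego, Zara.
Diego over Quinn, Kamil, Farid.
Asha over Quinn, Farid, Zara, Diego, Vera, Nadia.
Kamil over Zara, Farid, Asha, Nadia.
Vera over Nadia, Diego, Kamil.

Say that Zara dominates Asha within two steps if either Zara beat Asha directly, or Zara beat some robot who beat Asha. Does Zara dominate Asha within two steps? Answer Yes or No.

Zara did not beat Asha directly.
Zara beat Vera, Diego, but each of them lost to Asha. No two-step path.

No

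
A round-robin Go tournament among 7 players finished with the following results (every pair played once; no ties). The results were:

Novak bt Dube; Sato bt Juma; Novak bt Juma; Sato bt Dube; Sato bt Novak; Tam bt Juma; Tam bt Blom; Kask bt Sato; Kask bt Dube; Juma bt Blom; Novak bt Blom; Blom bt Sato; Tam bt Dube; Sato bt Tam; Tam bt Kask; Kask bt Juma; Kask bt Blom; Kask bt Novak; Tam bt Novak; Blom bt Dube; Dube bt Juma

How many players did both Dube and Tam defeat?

1

Dube beat: Juma.
Tam beat: Dube, Blom, Novak, Juma, Kask.
Both beat: Juma — 1.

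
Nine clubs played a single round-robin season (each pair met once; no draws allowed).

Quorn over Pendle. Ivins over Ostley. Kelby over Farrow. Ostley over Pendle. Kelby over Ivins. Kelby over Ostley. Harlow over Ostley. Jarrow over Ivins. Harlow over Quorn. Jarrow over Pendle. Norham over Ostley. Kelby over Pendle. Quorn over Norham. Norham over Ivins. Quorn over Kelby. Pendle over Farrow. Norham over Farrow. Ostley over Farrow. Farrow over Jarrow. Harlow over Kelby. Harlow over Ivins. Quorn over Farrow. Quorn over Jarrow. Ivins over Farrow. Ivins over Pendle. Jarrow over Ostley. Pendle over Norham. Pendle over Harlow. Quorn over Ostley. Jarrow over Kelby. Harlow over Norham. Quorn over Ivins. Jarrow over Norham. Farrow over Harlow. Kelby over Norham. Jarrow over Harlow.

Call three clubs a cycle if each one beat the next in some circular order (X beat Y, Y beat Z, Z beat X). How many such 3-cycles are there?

Win totals: Farrow 2, Ostley 2, Quorn 7, Ivins 3, Jarrow 6, Pendle 3, Norham 3, Harlow 5, Kelby 5.
A club with w wins dominates both others in C(w,2) triples; summing gives 1 + 1 + 21 + 3 + 15 + 3 + 3 + 10 + 10 = 67 transitive triples.
Total triples C(9,3) = 84, so cyclic triples = 84 − 67 = 17.

17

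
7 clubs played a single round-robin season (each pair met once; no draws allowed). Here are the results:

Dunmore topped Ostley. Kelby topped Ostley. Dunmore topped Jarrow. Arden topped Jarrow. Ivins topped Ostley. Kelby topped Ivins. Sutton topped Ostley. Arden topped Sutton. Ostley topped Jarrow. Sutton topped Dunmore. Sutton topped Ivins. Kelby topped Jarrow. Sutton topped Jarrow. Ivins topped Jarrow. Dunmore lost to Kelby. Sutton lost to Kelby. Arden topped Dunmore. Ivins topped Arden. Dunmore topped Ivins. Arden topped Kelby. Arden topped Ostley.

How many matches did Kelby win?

5

Kelby's results: beat Sutton, Jarrow, Ostley, Ivins, Dunmore; lost to Arden.
That is 5 wins.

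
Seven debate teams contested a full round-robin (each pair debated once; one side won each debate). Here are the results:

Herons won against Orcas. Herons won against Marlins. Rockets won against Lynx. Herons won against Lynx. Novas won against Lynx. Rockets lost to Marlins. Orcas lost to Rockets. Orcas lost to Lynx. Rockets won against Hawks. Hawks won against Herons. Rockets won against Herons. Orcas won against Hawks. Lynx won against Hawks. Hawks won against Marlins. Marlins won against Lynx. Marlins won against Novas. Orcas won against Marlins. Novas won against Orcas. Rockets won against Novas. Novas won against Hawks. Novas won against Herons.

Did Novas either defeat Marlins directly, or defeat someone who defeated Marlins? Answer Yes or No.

Novas did not beat Marlins directly.
Novas beat Lynx, Orcas, Herons, Hawks. Of those, Orcas beat Marlins.

Yes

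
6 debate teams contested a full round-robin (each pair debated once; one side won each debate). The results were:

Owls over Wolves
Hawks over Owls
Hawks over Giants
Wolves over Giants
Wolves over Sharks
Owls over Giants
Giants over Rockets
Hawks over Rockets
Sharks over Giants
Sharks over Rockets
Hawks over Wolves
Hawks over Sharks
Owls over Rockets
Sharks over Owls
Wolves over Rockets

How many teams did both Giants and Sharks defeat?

Giants beat: Rockets.
Sharks beat: Giants, Rockets, Owls.
Both beat: Rockets — 1.

1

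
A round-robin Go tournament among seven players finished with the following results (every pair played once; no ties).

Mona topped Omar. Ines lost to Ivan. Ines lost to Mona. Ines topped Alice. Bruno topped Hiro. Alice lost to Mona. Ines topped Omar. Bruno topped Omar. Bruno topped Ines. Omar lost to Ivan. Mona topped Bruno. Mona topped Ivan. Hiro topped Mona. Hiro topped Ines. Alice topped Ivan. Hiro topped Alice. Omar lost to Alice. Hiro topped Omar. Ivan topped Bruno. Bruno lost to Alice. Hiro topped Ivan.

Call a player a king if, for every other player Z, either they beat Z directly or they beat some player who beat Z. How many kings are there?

Ines cannot reach Hiro, Mona in two steps.
Hiro reaches everyone (king).
Omar cannot reach Ines, Hiro, Mona, Bruno, Ivan, Alice in two steps.
Mona reaches everyone (king).
Bruno reaches everyone (king).
Ivan cannot reach Mona in two steps.
Alice cannot reach Mona in two steps.
Kings: Hiro, Mona, Bruno — 3.

3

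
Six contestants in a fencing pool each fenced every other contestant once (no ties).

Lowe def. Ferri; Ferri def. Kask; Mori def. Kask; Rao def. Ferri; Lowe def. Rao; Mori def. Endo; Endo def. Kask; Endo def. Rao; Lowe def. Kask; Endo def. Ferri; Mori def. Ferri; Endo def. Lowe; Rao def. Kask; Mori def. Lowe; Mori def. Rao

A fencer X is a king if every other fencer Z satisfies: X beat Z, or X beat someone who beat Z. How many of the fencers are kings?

1

Kask cannot reach Mori, Rao, Lowe, Ferri, Endo in two steps.
Mori reaches everyone (king).
Rao cannot reach Mori, Lowe, Endo in two steps.
Lowe cannot reach Mori, Endo in two steps.
Ferri cannot reach Mori, Rao, Lowe, Endo in two steps.
Endo cannot reach Mori in two steps.
Kings: Mori — 1.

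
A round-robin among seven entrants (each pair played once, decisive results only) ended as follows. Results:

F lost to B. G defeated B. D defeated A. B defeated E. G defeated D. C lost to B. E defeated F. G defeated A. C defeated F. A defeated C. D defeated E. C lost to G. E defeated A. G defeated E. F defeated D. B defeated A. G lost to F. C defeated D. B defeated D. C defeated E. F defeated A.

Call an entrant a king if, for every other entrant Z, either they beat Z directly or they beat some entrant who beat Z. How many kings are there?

3

A cannot reach B, G in two steps.
B reaches everyone (king).
C cannot reach B in two steps.
D cannot reach B, G in two steps.
E cannot reach B in two steps.
F reaches everyone (king).
G reaches everyone (king).
Kings: B, F, G — 3.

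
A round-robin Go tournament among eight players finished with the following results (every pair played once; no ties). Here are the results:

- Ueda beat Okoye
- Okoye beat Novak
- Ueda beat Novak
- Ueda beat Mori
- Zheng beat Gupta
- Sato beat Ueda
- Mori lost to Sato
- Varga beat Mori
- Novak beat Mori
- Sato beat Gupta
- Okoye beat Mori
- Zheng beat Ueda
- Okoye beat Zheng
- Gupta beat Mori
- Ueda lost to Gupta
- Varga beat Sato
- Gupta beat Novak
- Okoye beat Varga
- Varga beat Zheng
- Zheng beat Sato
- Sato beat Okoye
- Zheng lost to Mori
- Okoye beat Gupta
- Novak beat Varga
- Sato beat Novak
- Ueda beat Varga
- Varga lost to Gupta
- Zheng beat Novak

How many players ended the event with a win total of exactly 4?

3

Win totals: Varga 3, Gupta 4, Novak 2, Ueda 4, Okoye 5, Sato 5, Mori 1, Zheng 4.
Exactly 4: Gupta, Ueda, Zheng — 3 players.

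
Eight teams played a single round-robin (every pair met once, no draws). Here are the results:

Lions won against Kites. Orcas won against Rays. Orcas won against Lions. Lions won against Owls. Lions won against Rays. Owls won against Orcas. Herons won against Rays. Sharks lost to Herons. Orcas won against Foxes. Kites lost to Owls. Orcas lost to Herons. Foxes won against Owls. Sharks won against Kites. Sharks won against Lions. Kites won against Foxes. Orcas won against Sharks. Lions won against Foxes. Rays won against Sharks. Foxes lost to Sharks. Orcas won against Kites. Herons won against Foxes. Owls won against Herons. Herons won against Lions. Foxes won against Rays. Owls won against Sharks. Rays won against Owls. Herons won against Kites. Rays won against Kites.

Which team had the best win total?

Win totals: Owls 4, Kites 1, Foxes 2, Sharks 3, Orcas 5, Lions 4, Herons 6, Rays 3.
Herons leads with 6 wins (next highest: 5).

Herons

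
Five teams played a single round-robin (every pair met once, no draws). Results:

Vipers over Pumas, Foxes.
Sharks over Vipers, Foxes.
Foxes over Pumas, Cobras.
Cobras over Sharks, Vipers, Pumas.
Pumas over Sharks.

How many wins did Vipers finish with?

Vipers' results: beat Foxes, Pumas; lost to Cobras, Sharks.
That is 2 wins.

2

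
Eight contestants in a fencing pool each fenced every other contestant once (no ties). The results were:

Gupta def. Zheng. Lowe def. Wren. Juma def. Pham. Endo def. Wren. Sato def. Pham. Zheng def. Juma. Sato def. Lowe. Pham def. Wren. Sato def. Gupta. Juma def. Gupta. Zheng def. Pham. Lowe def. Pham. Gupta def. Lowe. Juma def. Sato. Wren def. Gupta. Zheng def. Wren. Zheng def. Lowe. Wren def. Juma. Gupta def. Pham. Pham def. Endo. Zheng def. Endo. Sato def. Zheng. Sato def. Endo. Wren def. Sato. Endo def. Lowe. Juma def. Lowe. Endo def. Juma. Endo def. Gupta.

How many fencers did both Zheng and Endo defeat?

3

Zheng beat: Lowe, Juma, Wren, Endo, Pham.
Endo beat: Lowe, Juma, Wren, Gupta.
Both beat: Lowe, Juma, Wren — 3.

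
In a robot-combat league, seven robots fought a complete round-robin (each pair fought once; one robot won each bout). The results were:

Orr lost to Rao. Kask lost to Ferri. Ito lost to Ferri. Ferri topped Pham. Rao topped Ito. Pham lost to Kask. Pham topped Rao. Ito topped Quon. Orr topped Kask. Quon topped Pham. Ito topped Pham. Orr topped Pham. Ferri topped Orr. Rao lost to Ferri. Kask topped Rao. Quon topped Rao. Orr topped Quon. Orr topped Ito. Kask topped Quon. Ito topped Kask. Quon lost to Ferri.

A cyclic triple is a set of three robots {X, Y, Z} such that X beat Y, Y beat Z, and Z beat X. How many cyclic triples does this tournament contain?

Win totals: Kask 3, Quon 2, Ito 3, Rao 2, Ferri 6, Pham 1, Orr 4.
A robot with w wins dominates both others in C(w,2) triples; summing gives 3 + 1 + 3 + 1 + 15 + 0 + 6 = 29 transitive triples.
Total triples C(7,3) = 35, so cyclic triples = 35 − 29 = 6.

6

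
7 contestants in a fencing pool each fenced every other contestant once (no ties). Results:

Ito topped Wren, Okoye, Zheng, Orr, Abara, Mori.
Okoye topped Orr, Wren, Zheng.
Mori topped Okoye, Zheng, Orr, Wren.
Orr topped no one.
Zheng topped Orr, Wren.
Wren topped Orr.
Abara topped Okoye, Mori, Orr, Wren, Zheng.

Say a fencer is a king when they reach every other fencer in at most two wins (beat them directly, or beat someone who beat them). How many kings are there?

1

Wren cannot reach Abara, Zheng, Ito, Okoye, Mori in two steps.
Abara cannot reach Ito in two steps.
Zheng cannot reach Abara, Ito, Okoye, Mori in two steps.
Ito reaches everyone (king).
Orr cannot reach Wren, Abara, Zheng, Ito, Okoye, Mori in two steps.
Okoye cannot reach Abara, Ito, Mori in two steps.
Mori cannot reach Abara, Ito in two steps.
Kings: Ito — 1.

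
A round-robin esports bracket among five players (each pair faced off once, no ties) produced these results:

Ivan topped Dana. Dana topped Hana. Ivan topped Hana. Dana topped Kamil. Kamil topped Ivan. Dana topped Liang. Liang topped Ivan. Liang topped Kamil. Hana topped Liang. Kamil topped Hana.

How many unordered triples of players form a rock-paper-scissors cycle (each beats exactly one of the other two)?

4

Of the C(5,3) = 10 triples, the cyclic ones are: {Liang, Dana, Ivan}; {Liang, Kamil, Hana}; {Liang, Hana, Ivan}; {Dana, Kamil, Ivan}.
That is 4.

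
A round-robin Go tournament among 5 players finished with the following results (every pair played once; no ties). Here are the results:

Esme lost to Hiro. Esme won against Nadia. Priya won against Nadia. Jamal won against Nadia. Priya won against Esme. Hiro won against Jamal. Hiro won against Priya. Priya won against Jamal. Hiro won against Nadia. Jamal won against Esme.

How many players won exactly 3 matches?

Win totals: Nadia 0, Priya 3, Hiro 4, Esme 1, Jamal 2.
Exactly 3: Priya — 1 player.

1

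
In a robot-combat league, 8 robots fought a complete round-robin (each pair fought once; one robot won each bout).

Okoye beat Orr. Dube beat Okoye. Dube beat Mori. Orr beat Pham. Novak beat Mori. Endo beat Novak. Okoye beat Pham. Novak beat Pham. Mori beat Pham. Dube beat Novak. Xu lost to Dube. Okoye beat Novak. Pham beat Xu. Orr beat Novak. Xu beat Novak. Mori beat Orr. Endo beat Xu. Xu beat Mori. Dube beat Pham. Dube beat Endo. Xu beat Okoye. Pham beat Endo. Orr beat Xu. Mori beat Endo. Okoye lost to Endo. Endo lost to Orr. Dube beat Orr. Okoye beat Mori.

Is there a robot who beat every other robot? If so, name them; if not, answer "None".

Dube has 7 wins out of 7 opponents — a perfect record.

Dube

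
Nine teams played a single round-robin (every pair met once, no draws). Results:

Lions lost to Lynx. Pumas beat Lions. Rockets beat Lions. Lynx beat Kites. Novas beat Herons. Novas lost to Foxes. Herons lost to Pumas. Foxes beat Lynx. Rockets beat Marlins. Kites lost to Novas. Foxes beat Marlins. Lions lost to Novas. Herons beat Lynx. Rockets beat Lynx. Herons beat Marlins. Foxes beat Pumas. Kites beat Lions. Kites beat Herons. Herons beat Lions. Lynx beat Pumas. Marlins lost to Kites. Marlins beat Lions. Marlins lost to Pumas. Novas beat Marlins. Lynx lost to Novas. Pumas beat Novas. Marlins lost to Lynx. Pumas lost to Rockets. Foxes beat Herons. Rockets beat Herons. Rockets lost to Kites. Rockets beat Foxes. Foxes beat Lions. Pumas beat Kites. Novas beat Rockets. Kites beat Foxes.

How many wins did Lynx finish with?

4

Lynx's results: beat Kites, Pumas, Lions, Marlins; lost to Foxes, Herons, Novas, Rockets.
That is 4 wins.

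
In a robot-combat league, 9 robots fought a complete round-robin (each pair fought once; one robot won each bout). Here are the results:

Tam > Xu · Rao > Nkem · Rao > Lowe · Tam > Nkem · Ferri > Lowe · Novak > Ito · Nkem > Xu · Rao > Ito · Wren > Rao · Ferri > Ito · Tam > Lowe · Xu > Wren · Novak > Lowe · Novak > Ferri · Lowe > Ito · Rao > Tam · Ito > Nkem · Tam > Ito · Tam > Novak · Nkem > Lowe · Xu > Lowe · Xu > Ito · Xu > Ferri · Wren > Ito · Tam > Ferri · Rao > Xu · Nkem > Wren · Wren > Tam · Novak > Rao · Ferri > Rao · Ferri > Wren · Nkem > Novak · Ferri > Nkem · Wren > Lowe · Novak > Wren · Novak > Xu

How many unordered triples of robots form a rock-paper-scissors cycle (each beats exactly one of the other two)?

Win totals: Rao 5, Xu 4, Lowe 1, Ito 1, Ferri 5, Tam 6, Nkem 4, Novak 6, Wren 4.
A robot with w wins dominates both others in C(w,2) triples; summing gives 10 + 6 + 0 + 0 + 10 + 15 + 6 + 15 + 6 = 68 transitive triples.
Total triples C(9,3) = 84, so cyclic triples = 84 − 68 = 16.

16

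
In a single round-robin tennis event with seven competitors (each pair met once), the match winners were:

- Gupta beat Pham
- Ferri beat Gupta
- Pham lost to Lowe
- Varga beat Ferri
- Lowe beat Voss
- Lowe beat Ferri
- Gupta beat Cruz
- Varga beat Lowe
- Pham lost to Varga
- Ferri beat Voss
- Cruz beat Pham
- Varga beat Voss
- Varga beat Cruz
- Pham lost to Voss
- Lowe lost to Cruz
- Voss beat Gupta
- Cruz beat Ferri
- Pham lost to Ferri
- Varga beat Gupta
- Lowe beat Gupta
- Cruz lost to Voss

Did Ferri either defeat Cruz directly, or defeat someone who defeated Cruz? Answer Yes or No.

Yes

Ferri did not beat Cruz directly.
Ferri beat Voss, Gupta, Pham. Of those, Voss beat Cruz.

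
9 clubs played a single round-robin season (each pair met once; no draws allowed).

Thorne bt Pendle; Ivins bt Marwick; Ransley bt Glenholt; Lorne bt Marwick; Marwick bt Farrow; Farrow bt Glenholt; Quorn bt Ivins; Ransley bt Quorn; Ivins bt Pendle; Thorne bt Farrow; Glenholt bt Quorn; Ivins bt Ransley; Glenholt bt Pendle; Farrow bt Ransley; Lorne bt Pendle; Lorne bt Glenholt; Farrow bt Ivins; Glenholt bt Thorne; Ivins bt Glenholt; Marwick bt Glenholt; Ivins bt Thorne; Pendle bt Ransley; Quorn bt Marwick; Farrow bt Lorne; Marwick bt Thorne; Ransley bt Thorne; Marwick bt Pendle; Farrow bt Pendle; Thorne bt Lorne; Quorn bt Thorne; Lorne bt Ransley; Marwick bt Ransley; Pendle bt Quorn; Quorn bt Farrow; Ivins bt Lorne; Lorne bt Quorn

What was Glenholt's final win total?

3

Glenholt's results: beat Quorn, Thorne, Pendle; lost to Ransley, Marwick, Ivins, Lorne, Farrow.
That is 3 wins.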